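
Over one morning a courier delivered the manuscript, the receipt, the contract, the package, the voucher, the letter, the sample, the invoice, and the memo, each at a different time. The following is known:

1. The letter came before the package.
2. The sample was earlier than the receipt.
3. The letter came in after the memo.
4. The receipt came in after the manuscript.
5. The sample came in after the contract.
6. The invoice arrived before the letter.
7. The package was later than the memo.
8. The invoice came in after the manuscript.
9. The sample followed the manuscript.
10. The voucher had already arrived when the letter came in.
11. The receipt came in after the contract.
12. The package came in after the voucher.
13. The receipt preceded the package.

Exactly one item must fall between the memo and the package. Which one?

the letter

Tracing the constraints gives the memo → the letter → the package, so the letter sits after the memo and before the package.
No other item is forced both after the memo and before the package.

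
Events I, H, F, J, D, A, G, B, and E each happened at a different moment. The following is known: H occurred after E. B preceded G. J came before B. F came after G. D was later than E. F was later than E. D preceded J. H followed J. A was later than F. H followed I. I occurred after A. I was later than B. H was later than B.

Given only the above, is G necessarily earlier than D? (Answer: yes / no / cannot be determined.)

no

Tracing the constraints gives D → J → B → G, so D must come before G.
That means G cannot be before D.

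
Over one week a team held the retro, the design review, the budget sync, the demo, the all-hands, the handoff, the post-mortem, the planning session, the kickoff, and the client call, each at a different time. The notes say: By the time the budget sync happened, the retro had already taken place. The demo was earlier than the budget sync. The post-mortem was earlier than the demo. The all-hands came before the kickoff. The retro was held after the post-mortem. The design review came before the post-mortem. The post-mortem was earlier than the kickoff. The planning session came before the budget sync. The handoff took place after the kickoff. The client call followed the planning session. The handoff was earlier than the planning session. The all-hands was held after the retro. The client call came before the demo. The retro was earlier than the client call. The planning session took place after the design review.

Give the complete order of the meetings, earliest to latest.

the design review, the post-mortem, the retro, the all-hands, the kickoff, the handoff, the planning session, the client call, the demo, the budget sync

The constraints fix every adjacent pair, so only one ordering works:
the design review → the post-mortem → the retro → the all-hands → the kickoff → the handoff → the planning session → the client call → the demo → the budget sync.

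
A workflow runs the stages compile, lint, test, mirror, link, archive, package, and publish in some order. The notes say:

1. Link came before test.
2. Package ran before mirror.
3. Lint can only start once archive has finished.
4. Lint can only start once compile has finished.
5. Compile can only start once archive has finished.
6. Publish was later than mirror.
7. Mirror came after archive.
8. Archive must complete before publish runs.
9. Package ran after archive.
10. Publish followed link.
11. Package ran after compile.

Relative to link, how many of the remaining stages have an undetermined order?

5

Forced after link: publish and test.
That leaves archive, compile, lint, mirror, and package with no forced order relative to link — 5.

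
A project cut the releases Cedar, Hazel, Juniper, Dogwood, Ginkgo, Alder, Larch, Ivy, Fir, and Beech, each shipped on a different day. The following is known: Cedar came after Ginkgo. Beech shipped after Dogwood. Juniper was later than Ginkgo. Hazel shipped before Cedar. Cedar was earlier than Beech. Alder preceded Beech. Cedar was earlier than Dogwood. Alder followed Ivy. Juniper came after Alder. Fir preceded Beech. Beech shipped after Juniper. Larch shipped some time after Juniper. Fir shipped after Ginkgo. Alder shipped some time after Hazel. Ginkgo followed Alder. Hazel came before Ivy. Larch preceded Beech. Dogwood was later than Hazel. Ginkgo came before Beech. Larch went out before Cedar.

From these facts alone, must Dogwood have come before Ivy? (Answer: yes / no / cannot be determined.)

Tracing the constraints gives Ivy → Alder → Ginkgo → Cedar → Dogwood, so Ivy must come before Dogwood.
That means Dogwood cannot be before Ivy.

no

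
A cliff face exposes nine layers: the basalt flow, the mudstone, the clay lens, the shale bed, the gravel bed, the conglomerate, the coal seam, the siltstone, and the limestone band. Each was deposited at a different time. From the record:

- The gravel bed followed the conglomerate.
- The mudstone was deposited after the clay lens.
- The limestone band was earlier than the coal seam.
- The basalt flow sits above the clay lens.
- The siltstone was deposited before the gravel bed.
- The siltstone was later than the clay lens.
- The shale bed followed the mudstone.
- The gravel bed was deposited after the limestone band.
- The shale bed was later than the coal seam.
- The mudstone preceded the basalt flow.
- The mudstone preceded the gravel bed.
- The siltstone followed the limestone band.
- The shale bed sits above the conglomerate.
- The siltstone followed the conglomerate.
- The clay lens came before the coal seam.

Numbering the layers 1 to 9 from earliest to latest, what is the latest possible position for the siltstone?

The siltstone must come before the gravel bed — 1 layer forced after it.
Everything else can be placed before the siltstone in some valid order, so the siltstone can sit as late as position 9 − 1 = 8.

8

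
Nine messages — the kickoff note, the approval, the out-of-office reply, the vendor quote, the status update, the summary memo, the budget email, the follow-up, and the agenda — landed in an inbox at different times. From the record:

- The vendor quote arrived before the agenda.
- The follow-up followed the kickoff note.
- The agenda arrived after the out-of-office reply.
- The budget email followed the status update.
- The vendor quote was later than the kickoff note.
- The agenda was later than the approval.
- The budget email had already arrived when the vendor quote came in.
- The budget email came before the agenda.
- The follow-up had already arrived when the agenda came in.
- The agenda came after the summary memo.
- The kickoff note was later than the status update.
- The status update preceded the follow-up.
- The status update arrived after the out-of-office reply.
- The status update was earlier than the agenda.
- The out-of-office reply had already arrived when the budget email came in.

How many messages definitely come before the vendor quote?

Directly stated before the vendor quote: the budget email and the kickoff note.
The out-of-office reply reaches the vendor quote via the out-of-office reply → the budget email → the vendor quote.
The status update reaches the vendor quote via the status update → the budget email → the vendor quote.
No chain forces the summary memo (or any of the others) ahead of the vendor quote.
That's the budget email, the kickoff note, the out-of-office reply, and the status update — 4 in all.

4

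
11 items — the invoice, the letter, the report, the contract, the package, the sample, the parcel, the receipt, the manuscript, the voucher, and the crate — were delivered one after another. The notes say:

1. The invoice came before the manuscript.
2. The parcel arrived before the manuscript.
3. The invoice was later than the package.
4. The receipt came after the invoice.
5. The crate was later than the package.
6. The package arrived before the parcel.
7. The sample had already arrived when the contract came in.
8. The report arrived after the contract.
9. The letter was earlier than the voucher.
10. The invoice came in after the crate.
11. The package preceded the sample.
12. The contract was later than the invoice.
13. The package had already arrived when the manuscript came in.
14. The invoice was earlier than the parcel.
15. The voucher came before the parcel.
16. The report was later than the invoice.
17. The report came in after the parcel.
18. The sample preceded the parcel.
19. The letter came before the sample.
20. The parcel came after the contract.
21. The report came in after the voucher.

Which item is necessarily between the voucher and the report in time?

Tracing the constraints gives the voucher → the parcel → the report, so the parcel sits after the voucher and before the report.
No other item is forced both after the voucher and before the report.

the parcel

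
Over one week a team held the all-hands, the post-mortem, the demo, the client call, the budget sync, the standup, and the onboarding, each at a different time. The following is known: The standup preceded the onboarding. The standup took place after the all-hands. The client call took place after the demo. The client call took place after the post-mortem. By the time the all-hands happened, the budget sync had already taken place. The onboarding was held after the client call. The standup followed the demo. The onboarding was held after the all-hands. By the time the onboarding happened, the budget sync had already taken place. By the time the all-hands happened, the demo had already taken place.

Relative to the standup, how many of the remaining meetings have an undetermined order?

Forced before the standup: the all-hands, the budget sync, and the demo; forced after the standup: the onboarding.
That leaves the client call and the post-mortem with no forced order relative to the standup — 2.

2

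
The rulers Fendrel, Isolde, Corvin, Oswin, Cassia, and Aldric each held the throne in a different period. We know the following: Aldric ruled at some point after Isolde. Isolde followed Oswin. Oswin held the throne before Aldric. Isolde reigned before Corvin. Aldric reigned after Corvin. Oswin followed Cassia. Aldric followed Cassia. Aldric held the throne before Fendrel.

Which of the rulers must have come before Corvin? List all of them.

Cassia, Isolde, Oswin

Directly stated before Corvin: Isolde.
Cassia reaches Corvin via Cassia → Oswin → Isolde → Corvin.
Oswin reaches Corvin via Oswin → Isolde → Corvin.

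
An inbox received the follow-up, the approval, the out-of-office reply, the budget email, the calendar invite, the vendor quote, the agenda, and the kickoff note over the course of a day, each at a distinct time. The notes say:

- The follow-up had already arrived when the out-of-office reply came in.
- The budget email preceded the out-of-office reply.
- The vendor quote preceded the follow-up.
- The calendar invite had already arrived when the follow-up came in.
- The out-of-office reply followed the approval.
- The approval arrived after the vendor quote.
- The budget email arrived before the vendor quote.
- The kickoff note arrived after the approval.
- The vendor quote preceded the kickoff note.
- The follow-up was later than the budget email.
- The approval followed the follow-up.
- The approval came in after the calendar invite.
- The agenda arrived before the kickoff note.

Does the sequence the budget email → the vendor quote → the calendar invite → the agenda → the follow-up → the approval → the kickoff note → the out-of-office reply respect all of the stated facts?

yes

Check each stated constraint against the proposed order — e.g. the vendor quote is ahead of the kickoff note; the budget email is ahead of the out-of-office reply. Every pair is in the required order; nothing is violated.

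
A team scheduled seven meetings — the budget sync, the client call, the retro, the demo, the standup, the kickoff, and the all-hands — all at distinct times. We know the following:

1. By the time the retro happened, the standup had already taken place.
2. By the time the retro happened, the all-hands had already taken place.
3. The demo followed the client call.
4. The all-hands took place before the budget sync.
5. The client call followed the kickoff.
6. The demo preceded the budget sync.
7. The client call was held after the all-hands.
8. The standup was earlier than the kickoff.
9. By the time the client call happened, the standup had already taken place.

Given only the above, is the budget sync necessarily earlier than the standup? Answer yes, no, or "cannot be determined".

no

Tracing the constraints gives the standup → the client call → the demo → the budget sync, so the standup must come before the budget sync.
That means the budget sync cannot be before the standup.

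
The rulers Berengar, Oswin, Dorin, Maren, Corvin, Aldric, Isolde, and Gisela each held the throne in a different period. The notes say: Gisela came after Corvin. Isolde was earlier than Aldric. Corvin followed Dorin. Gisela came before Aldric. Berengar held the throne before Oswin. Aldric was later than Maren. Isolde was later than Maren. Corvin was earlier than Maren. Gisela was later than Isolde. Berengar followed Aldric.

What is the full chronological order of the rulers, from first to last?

Dorin, Corvin, Maren, Isolde, Gisela, Aldric, Berengar, Oswin

The constraints fix every adjacent pair, so only one ordering works:
Dorin → Corvin → Maren → Isolde → Gisela → Aldric → Berengar → Oswin.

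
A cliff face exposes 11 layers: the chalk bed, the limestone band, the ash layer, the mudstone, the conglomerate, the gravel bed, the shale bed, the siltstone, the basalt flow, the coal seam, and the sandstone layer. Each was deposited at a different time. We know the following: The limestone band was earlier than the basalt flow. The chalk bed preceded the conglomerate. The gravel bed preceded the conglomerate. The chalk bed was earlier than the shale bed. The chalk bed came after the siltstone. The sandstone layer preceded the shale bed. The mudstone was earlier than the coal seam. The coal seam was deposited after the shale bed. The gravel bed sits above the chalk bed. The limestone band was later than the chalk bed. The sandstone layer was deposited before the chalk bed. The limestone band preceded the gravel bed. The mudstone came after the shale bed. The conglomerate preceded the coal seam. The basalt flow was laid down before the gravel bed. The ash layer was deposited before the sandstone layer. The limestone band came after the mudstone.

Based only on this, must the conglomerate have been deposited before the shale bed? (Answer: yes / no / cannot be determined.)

no

Tracing the constraints gives the shale bed → the mudstone → the limestone band → the gravel bed → the conglomerate, so the shale bed must come before the conglomerate.
That means the conglomerate cannot be before the shale bed.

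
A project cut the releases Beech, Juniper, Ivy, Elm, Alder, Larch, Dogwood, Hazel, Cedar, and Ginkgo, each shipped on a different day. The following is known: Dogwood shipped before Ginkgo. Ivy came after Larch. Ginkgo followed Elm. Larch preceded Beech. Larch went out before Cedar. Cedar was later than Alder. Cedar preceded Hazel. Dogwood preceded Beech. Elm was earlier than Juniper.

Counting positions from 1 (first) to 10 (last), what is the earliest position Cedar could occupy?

3

Alder and Larch must both come before Cedar — 2 forced predecessors.
Nothing else is forced ahead of Cedar, so its earliest slot is position 2 + 1 = 3.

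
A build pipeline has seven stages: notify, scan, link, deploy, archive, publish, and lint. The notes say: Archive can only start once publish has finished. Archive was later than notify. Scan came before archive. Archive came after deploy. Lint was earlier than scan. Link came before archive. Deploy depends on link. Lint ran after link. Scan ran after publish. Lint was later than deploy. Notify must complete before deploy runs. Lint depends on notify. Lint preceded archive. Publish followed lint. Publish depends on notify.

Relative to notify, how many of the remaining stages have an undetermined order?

1

Forced after notify: archive, deploy, lint, publish, and scan.
That leaves link with no forced order relative to notify — 1.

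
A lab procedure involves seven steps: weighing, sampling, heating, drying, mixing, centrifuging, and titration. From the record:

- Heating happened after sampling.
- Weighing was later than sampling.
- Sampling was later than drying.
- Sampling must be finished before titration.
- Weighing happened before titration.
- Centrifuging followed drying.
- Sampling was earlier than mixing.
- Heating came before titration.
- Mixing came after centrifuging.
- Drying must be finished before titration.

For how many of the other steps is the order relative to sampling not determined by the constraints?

Forced before sampling: drying; forced after sampling: heating, mixing, titration, and weighing.
That leaves centrifuging with no forced order relative to sampling — 1.

1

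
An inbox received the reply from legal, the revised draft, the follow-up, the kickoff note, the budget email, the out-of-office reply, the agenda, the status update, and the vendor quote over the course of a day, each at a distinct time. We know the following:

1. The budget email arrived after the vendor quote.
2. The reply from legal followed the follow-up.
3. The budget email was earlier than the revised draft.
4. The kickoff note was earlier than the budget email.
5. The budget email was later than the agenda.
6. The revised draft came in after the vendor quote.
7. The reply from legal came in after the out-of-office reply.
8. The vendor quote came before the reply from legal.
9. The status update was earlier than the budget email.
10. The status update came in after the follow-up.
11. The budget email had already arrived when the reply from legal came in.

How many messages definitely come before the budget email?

Directly stated before the budget email: the agenda, the kickoff note, the status update, and the vendor quote.
The follow-up reaches the budget email via the follow-up → the status update → the budget email.
No chain forces the out-of-office reply (or any of the others) ahead of the budget email.
That's the agenda, the follow-up, the kickoff note, the status update, and the vendor quote — 5 in all.

5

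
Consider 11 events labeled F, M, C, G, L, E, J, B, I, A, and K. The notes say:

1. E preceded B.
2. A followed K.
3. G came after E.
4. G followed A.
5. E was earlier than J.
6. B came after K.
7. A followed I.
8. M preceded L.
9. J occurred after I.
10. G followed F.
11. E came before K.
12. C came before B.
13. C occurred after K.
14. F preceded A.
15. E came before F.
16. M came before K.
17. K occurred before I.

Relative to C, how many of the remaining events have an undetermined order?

6

Forced before C: E, K, and M; forced after C: B.
That leaves A, F, G, I, J, and L with no forced order relative to C — 6.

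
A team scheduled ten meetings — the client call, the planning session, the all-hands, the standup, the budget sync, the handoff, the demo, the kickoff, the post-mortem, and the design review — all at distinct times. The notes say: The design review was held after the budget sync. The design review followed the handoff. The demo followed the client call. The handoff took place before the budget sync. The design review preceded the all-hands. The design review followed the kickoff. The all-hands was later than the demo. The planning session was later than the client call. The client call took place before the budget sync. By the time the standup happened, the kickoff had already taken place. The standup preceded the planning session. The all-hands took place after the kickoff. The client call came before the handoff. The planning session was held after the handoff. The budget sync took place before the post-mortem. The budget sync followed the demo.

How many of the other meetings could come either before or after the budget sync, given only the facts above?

3

Forced before the budget sync: the client call, the demo, and the handoff; forced after the budget sync: the all-hands, the design review, and the post-mortem.
That leaves the kickoff, the planning session, and the standup with no forced order relative to the budget sync — 3.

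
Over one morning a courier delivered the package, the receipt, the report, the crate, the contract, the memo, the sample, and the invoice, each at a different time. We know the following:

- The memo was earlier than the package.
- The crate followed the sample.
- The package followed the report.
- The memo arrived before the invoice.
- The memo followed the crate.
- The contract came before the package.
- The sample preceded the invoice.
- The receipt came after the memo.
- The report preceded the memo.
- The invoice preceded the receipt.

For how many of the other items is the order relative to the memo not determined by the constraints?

1

Forced before the memo: the crate, the report, and the sample; forced after the memo: the invoice, the package, and the receipt.
That leaves the contract with no forced order relative to the memo — 1.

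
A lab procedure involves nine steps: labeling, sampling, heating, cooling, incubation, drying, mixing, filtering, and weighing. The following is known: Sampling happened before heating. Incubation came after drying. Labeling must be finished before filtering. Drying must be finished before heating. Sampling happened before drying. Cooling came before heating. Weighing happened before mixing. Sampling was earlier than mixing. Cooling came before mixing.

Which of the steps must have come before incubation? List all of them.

Directly stated before incubation: drying.
Sampling reaches incubation via sampling → drying → incubation.

drying, sampling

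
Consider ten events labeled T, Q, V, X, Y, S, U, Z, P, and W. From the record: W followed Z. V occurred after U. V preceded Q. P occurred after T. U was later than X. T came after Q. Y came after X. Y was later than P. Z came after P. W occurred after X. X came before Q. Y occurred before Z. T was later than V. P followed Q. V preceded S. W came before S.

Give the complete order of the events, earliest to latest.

The constraints fix every adjacent pair, so only one ordering works:
X → U → V → Q → T → P → Y → Z → W → S.

X, U, V, Q, T, P, Y, Z, W, S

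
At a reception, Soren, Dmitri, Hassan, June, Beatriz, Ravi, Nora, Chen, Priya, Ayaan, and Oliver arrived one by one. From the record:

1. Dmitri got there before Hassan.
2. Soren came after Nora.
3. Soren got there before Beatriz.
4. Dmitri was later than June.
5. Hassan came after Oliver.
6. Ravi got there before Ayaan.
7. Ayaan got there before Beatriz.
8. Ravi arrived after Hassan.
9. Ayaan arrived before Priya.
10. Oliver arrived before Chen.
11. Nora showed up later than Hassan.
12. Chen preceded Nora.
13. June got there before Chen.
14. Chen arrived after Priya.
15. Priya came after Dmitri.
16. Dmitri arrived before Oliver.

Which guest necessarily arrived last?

Every other guest has a chain of constraints placing them before Beatriz, so Beatriz is last.

Beatriz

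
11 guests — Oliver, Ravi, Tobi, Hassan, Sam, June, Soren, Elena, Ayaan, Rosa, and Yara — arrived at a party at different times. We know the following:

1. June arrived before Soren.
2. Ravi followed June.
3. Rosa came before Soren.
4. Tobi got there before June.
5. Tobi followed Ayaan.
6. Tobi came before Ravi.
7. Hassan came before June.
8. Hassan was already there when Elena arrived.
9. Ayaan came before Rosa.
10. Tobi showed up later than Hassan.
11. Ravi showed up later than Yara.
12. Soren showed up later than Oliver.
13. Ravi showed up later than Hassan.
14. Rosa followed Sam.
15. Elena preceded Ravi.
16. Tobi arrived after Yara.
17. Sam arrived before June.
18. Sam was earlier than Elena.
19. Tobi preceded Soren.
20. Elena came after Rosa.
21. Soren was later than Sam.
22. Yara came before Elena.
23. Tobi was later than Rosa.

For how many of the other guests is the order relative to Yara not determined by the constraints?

Forced after Yara: Elena, June, Ravi, Soren, and Tobi.
That leaves Ayaan, Hassan, Oliver, Rosa, and Sam with no forced order relative to Yara — 5.

5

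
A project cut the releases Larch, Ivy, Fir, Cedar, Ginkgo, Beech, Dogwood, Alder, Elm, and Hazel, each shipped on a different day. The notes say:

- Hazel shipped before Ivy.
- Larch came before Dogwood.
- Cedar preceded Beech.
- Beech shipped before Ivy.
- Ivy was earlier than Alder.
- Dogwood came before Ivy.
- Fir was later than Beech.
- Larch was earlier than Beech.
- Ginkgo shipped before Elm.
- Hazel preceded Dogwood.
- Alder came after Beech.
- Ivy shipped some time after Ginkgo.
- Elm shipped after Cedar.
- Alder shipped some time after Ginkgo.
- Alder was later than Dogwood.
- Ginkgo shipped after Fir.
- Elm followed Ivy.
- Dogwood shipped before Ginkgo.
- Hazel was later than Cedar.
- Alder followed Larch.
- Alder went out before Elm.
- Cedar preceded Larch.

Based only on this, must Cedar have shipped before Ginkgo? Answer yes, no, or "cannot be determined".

Chain the constraints: Cedar → Hazel → Dogwood → Ginkgo. Each link is directly stated, so Cedar comes before Ginkgo.

yes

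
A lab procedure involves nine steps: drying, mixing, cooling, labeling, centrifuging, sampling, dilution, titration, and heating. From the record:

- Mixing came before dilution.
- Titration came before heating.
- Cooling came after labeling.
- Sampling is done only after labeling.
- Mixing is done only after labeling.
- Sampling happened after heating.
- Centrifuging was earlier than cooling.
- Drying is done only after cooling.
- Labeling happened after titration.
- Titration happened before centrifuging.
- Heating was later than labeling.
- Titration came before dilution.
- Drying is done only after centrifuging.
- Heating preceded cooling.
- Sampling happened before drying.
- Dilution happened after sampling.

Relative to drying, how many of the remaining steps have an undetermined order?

2

Forced before drying: centrifuging, cooling, heating, labeling, sampling, and titration.
That leaves dilution and mixing with no forced order relative to drying — 2.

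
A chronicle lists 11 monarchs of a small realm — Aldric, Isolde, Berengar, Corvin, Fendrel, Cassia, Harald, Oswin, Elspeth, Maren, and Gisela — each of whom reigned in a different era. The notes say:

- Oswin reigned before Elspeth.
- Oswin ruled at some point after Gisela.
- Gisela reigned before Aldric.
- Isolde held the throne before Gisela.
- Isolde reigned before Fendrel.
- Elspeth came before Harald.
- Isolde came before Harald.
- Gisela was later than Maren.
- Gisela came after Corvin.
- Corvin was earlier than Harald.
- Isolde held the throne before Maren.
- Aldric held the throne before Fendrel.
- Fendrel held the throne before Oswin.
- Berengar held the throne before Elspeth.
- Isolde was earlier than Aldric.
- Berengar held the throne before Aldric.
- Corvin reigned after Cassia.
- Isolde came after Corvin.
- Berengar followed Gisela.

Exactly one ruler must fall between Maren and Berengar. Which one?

Gisela

Tracing the constraints gives Maren → Gisela → Berengar, so Gisela sits after Maren and before Berengar.
No other ruler is forced both after Maren and before Berengar.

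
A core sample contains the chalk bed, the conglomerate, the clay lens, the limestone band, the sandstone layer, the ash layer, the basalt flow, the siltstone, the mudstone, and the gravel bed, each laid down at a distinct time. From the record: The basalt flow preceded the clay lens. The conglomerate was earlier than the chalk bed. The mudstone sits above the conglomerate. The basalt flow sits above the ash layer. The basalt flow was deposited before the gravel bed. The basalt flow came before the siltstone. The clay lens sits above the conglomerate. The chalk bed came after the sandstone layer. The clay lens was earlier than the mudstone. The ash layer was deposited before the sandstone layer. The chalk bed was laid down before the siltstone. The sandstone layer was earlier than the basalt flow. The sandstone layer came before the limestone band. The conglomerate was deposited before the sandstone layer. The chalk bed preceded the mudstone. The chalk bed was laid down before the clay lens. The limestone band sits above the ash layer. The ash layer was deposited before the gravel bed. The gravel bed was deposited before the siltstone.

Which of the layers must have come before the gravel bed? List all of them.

the ash layer, the basalt flow, the conglomerate, the sandstone layer

Directly stated before the gravel bed: the ash layer and the basalt flow.
The conglomerate reaches the gravel bed via the conglomerate → the sandstone layer → the basalt flow → the gravel bed.
The sandstone layer reaches the gravel bed via the sandstone layer → the basalt flow → the gravel bed.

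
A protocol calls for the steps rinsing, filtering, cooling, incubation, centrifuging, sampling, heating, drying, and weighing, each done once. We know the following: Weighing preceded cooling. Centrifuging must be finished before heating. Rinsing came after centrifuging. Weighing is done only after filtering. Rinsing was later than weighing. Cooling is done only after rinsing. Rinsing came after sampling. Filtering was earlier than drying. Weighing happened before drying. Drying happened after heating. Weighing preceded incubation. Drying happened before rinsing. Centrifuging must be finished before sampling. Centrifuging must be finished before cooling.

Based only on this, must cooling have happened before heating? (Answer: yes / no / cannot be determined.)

Tracing the constraints gives heating → drying → rinsing → cooling, so heating must come before cooling.
That means cooling cannot be before heating.

no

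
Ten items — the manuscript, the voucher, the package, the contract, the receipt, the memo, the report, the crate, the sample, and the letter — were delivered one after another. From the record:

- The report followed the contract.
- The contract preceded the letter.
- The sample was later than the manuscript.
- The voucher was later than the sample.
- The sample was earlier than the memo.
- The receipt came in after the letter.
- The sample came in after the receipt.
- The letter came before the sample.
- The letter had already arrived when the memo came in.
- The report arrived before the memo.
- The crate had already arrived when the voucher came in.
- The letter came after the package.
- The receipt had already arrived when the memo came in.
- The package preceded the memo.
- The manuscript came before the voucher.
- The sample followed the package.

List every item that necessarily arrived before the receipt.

the contract, the letter, the package

Directly stated before the receipt: the letter.
The contract reaches the receipt via the contract → the letter → the receipt.
The package reaches the receipt via the package → the letter → the receipt.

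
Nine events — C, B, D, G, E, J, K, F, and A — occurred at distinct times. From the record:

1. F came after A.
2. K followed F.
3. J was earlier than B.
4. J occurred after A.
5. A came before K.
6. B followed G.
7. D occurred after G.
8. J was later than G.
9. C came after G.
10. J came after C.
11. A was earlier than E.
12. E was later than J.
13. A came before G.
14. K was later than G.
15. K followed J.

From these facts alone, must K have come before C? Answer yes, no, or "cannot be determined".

Tracing the constraints gives C → J → K, so C must come before K.
That means K cannot be before C.

no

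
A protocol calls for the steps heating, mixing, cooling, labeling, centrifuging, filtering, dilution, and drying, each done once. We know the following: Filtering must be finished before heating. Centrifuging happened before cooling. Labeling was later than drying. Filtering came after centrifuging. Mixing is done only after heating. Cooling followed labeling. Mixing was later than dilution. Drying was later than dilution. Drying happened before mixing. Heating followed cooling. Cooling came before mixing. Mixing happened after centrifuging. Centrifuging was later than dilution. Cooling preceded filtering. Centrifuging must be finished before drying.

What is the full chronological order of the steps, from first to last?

dilution, centrifuging, drying, labeling, cooling, filtering, heating, mixing

The constraints fix every adjacent pair, so only one ordering works:
dilution → centrifuging → drying → labeling → cooling → filtering → heating → mixing.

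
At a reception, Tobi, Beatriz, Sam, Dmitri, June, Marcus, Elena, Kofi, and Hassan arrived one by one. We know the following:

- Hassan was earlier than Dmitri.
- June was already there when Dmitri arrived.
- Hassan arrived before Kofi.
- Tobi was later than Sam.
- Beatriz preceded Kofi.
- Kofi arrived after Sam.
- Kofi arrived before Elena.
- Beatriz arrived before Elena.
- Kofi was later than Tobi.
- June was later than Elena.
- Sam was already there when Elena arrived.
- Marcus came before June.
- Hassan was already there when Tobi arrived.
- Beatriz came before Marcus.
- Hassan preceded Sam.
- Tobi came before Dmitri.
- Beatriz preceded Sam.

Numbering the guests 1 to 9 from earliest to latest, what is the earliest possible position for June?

Beatriz, Elena, Hassan, Kofi, Marcus, Sam, and Tobi must all come before June — 7 forced predecessors.
Nothing else is forced ahead of June, so their earliest slot is position 7 + 1 = 8.

8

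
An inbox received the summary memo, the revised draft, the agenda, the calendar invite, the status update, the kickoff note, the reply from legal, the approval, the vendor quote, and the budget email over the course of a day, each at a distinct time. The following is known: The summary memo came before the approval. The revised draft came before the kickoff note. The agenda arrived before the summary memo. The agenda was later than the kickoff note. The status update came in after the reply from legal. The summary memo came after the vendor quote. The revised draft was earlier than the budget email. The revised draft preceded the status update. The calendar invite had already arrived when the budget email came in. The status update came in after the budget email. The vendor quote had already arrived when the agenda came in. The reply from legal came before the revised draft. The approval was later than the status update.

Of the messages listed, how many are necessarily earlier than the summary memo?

5

Directly stated before the summary memo: the agenda and the vendor quote.
The kickoff note reaches the summary memo via the kickoff note → the agenda → the summary memo.
The reply from legal reaches the summary memo via the reply from legal → the revised draft → the kickoff note → the agenda → the summary memo.
The revised draft reaches the summary memo via the revised draft → the kickoff note → the agenda → the summary memo.
That's the agenda, the kickoff note, the reply from legal, the revised draft, and the vendor quote — 5 in all.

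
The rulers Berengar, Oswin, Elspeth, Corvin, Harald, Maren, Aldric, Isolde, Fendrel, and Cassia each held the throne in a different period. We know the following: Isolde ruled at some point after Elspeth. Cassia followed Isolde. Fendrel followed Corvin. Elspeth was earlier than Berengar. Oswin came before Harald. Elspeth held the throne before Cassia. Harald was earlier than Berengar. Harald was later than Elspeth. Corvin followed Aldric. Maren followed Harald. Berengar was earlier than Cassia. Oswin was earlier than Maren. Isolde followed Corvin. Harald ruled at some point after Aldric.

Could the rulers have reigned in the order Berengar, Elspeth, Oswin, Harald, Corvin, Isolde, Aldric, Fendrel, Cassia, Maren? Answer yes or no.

The constraints require Elspeth before Berengar, but in the proposed sequence Berengar appears ahead of Elspeth. That one violation is enough.

no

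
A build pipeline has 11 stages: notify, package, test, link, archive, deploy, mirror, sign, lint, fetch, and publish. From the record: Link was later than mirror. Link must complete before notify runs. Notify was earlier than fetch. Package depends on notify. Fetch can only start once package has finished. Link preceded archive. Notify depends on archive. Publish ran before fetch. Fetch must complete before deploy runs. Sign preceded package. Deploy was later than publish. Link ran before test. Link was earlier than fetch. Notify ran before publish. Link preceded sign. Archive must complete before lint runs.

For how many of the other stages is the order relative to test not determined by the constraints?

8

Forced before test: link and mirror.
That leaves archive, deploy, fetch, lint, notify, package, publish, and sign with no forced order relative to test — 8.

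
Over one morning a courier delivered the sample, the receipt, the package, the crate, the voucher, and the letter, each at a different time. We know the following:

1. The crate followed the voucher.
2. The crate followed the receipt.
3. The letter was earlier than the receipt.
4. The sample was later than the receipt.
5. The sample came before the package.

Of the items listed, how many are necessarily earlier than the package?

Directly stated before the package: the sample.
The letter reaches the package via the letter → the receipt → the sample → the package.
The receipt reaches the package via the receipt → the sample → the package.
No chain forces the voucher (or any of the others) ahead of the package.
That's the letter, the receipt, and the sample — 3 in all.

3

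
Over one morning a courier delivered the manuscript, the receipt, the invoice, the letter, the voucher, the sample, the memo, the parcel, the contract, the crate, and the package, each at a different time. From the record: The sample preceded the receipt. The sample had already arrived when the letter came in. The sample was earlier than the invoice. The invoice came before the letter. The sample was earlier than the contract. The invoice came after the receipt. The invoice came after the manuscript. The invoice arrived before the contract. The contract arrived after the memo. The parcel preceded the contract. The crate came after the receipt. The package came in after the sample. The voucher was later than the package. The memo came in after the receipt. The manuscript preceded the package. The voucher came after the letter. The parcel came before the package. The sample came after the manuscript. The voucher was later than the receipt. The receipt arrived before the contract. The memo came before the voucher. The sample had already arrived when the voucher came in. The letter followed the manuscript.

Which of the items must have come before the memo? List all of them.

the manuscript, the receipt, the sample

Directly stated before the memo: the receipt.
The manuscript reaches the memo via the manuscript → the sample → the receipt → the memo.
The sample reaches the memo via the sample → the receipt → the memo.
No chain forces the voucher (or any of the others) ahead of the memo.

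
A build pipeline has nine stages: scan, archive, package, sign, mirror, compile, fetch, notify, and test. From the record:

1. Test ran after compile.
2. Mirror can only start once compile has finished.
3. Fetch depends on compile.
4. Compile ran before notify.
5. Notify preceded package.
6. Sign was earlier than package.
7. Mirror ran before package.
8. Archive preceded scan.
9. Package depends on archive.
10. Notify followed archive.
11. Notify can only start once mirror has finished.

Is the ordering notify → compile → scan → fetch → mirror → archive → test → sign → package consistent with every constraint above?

The constraints require archive before notify, but in the proposed sequence notify appears ahead of archive. That one violation is enough.

no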